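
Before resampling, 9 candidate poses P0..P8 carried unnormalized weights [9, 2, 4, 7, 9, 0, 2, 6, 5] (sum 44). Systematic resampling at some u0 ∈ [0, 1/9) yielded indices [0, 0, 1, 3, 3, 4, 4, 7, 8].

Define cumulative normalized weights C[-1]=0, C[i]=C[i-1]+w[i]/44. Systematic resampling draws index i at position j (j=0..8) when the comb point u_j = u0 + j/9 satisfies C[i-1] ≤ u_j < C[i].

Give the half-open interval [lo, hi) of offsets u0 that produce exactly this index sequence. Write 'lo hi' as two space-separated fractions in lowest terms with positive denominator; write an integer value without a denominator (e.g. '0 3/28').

1/132 1/36

C = [9/44, 1/4, 15/44, 1/2, 31/44, 31/44, 3/4, 39/44, 1]
j=0 picked index 0: u0 ∈ [0, 9/44)
j=1 picked index 0: u0 ∈ [-1/9, 37/396)
j=2 picked index 1: u0 ∈ [-7/396, 1/36)
j=3 picked index 3: u0 ∈ [1/132, 1/6)
j=4 picked index 3: u0 ∈ [-41/396, 1/18)
j=5 picked index 4: u0 ∈ [-1/18, 59/396)
j=6 picked index 4: u0 ∈ [-1/6, 5/132)
j=7 picked index 7: u0 ∈ [-1/36, 43/396)
j=8 picked index 8: u0 ∈ [-1/396, 1/9)
intersection: [1/132, 1/36)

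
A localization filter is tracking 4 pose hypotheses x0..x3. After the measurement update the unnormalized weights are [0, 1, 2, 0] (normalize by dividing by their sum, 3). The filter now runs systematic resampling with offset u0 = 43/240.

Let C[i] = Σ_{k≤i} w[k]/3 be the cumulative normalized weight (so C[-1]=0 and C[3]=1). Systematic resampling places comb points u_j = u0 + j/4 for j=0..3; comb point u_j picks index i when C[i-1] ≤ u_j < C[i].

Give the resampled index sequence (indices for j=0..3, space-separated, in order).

C = [0, 1/3, 1, 1]
j=0: u_0=43/240 ∈ [0, 1/3) → index 1
j=1: u_1=103/240 ∈ [1/3, 1) → index 2
j=2: u_2=163/240 ∈ [1/3, 1) → index 2
j=3: u_3=223/240 ∈ [1/3, 1) → index 2

1 2 2 2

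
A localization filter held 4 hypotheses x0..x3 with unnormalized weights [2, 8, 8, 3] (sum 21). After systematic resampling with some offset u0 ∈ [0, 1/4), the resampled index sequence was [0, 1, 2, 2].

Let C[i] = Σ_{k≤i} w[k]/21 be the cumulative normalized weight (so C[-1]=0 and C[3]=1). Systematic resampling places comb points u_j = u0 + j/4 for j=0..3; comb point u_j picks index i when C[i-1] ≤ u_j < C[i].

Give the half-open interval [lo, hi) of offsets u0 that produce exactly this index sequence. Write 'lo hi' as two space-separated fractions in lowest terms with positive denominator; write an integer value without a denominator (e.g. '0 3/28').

C = [2/21, 10/21, 6/7, 1]
j=0 picked index 0: u0 ∈ [0, 2/21)
j=1 picked index 1: u0 ∈ [-13/84, 19/84)
j=2 picked index 2: u0 ∈ [-1/42, 5/14)
j=3 picked index 2: u0 ∈ [-23/84, 3/28)
intersection: [0, 2/21)

0 2/21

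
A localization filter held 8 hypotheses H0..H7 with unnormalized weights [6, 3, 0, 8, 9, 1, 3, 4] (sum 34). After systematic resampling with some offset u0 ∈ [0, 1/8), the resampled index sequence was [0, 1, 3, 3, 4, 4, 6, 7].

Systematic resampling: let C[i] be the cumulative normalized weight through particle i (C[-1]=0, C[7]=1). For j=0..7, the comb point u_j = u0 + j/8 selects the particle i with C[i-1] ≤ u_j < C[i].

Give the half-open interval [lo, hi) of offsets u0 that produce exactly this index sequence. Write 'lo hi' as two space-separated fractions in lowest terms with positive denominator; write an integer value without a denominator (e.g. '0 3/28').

7/136 1/8

C = [3/17, 9/34, 9/34, 1/2, 13/17, 27/34, 15/17, 1]
j=0 picked index 0: u0 ∈ [0, 3/17)
j=1 picked index 1: u0 ∈ [7/136, 19/136)
j=2 picked index 3: u0 ∈ [1/68, 1/4)
j=3 picked index 3: u0 ∈ [-15/136, 1/8)
j=4 picked index 4: u0 ∈ [0, 9/34)
j=5 picked index 4: u0 ∈ [-1/8, 19/136)
j=6 picked index 6: u0 ∈ [3/68, 9/68)
j=7 picked index 7: u0 ∈ [1/136, 1/8)
intersection: [7/136, 1/8)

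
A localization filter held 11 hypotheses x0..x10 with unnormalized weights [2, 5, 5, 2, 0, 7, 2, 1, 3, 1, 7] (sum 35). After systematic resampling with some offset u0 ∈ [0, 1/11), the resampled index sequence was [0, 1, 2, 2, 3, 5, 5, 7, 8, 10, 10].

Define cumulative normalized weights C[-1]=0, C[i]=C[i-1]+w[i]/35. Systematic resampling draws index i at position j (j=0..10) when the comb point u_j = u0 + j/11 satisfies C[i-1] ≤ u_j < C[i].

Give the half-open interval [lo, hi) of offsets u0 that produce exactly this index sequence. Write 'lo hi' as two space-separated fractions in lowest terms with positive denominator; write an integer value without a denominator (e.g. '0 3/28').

8/385 2/55

C = [2/35, 1/5, 12/35, 2/5, 2/5, 3/5, 23/35, 24/35, 27/35, 4/5, 1]
j=0 picked index 0: u0 ∈ [0, 2/35)
j=1 picked index 1: u0 ∈ [-13/385, 6/55)
j=2 picked index 2: u0 ∈ [1/55, 62/385)
j=3 picked index 2: u0 ∈ [-4/55, 27/385)
j=4 picked index 3: u0 ∈ [-8/385, 2/55)
j=5 picked index 5: u0 ∈ [-3/55, 8/55)
j=6 picked index 5: u0 ∈ [-8/55, 3/55)
j=7 picked index 7: u0 ∈ [8/385, 19/385)
j=8 picked index 8: u0 ∈ [-16/385, 17/385)
j=9 picked index 10: u0 ∈ [-1/55, 2/11)
j=10 picked index 10: u0 ∈ [-6/55, 1/11)
intersection: [8/385, 2/55)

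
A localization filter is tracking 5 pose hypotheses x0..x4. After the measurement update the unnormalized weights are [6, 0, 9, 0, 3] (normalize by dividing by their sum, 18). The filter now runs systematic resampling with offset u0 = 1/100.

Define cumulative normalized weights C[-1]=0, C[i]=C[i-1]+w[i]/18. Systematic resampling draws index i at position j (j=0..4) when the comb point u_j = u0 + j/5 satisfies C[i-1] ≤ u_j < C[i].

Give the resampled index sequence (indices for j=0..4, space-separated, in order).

C = [1/3, 1/3, 5/6, 5/6, 1]
j=0: u_0=1/100 ∈ [0, 1/3) → index 0
j=1: u_1=21/100 ∈ [0, 1/3) → index 0
j=2: u_2=41/100 ∈ [1/3, 5/6) → index 2
j=3: u_3=61/100 ∈ [1/3, 5/6) → index 2
j=4: u_4=81/100 ∈ [1/3, 5/6) → index 2

0 0 2 2 2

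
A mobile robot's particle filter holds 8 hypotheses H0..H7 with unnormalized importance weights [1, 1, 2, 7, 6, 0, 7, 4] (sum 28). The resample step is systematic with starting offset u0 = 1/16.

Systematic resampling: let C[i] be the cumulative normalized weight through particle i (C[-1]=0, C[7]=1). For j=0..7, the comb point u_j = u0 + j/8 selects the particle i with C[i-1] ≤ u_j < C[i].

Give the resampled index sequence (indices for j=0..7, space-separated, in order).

C = [1/28, 1/14, 1/7, 11/28, 17/28, 17/28, 6/7, 1]
j=0: u_0=1/16 ∈ [1/28, 1/14) → index 1
j=1: u_1=3/16 ∈ [1/7, 11/28) → index 3
j=2: u_2=5/16 ∈ [1/7, 11/28) → index 3
j=3: u_3=7/16 ∈ [11/28, 17/28) → index 4
j=4: u_4=9/16 ∈ [11/28, 17/28) → index 4
j=5: u_5=11/16 ∈ [17/28, 6/7) → index 6
j=6: u_6=13/16 ∈ [17/28, 6/7) → index 6
j=7: u_7=15/16 ∈ [6/7, 1) → index 7

1 3 3 4 4 6 6 7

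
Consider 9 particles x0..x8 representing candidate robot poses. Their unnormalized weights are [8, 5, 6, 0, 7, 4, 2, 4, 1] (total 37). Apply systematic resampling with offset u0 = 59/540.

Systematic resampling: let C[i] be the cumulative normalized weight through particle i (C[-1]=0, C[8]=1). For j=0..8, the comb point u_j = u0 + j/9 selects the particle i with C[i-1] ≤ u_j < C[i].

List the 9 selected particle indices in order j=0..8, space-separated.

0 1 1 2 4 4 5 7 8

C = [8/37, 13/37, 19/37, 19/37, 26/37, 30/37, 32/37, 36/37, 1]
j=0: u_0=59/540 ∈ [0, 8/37) → index 0
j=1: u_1=119/540 ∈ [8/37, 13/37) → index 1
j=2: u_2=179/540 ∈ [8/37, 13/37) → index 1
j=3: u_3=239/540 ∈ [13/37, 19/37) → index 2
j=4: u_4=299/540 ∈ [19/37, 26/37) → index 4
j=5: u_5=359/540 ∈ [19/37, 26/37) → index 4
j=6: u_6=419/540 ∈ [26/37, 30/37) → index 5
j=7: u_7=479/540 ∈ [32/37, 36/37) → index 7
j=8: u_8=539/540 ∈ [36/37, 1) → index 8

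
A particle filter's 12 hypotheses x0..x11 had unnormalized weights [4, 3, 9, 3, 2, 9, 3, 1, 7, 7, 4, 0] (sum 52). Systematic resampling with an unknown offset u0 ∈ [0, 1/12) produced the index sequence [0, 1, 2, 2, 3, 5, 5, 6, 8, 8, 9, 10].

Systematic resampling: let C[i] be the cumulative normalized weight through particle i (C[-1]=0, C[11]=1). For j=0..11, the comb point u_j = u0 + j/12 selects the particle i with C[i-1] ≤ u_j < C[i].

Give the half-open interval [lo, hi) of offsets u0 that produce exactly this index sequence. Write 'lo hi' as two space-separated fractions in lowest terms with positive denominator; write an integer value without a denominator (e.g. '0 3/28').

1/156 5/156

C = [1/13, 7/52, 4/13, 19/52, 21/52, 15/26, 33/52, 17/26, 41/52, 12/13, 1, 1]
j=0 picked index 0: u0 ∈ [0, 1/13)
j=1 picked index 1: u0 ∈ [-1/156, 2/39)
j=2 picked index 2: u0 ∈ [-5/156, 11/78)
j=3 picked index 2: u0 ∈ [-3/26, 3/52)
j=4 picked index 3: u0 ∈ [-1/39, 5/156)
j=5 picked index 5: u0 ∈ [-1/78, 25/156)
j=6 picked index 5: u0 ∈ [-5/52, 1/13)
j=7 picked index 6: u0 ∈ [-1/156, 2/39)
j=8 picked index 8: u0 ∈ [-1/78, 19/156)
j=9 picked index 8: u0 ∈ [-5/52, 1/26)
j=10 picked index 9: u0 ∈ [-7/156, 7/78)
j=11 picked index 10: u0 ∈ [1/156, 1/12)
intersection: [1/156, 5/156)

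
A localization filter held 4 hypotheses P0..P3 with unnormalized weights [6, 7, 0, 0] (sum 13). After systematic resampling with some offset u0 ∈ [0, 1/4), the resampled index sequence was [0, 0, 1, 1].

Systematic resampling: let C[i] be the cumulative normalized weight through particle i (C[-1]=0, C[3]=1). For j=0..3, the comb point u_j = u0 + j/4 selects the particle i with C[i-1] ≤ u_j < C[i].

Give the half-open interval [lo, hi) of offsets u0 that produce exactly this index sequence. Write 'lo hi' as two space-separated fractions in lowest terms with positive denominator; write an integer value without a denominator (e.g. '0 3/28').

0 11/52

C = [6/13, 1, 1, 1]
j=0 picked index 0: u0 ∈ [0, 6/13)
j=1 picked index 0: u0 ∈ [-1/4, 11/52)
j=2 picked index 1: u0 ∈ [-1/26, 1/2)
j=3 picked index 1: u0 ∈ [-15/52, 1/4)
intersection: [0, 11/52)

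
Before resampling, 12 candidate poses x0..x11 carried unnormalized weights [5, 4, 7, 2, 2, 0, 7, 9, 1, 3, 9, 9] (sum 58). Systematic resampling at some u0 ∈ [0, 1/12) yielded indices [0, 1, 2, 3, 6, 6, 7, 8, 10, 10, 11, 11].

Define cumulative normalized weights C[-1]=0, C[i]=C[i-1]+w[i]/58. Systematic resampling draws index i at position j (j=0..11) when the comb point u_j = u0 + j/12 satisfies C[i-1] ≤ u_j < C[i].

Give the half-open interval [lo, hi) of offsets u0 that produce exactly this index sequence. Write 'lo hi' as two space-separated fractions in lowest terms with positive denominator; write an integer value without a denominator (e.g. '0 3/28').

C = [5/58, 9/58, 8/29, 9/29, 10/29, 10/29, 27/58, 18/29, 37/58, 20/29, 49/58, 1]
j=0 picked index 0: u0 ∈ [0, 5/58)
j=1 picked index 1: u0 ∈ [1/348, 25/348)
j=2 picked index 2: u0 ∈ [-1/87, 19/174)
j=3 picked index 3: u0 ∈ [3/116, 7/116)
j=4 picked index 6: u0 ∈ [1/87, 23/174)
j=5 picked index 6: u0 ∈ [-25/348, 17/348)
j=6 picked index 7: u0 ∈ [-1/29, 7/58)
j=7 picked index 8: u0 ∈ [13/348, 19/348)
j=8 picked index 10: u0 ∈ [2/87, 31/174)
j=9 picked index 10: u0 ∈ [-7/116, 11/116)
j=10 picked index 11: u0 ∈ [1/87, 1/6)
j=11 picked index 11: u0 ∈ [-25/348, 1/12)
intersection: [13/348, 17/348)

13/348 17/348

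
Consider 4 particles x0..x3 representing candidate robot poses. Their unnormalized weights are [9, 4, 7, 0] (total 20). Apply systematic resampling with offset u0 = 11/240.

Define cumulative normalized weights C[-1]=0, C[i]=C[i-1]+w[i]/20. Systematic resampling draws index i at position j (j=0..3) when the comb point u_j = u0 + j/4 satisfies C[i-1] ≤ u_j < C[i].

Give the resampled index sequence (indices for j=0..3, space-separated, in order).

0 0 1 2

C = [9/20, 13/20, 1, 1]
j=0: u_0=11/240 ∈ [0, 9/20) → index 0
j=1: u_1=71/240 ∈ [0, 9/20) → index 0
j=2: u_2=131/240 ∈ [9/20, 13/20) → index 1
j=3: u_3=191/240 ∈ [13/20, 1) → index 2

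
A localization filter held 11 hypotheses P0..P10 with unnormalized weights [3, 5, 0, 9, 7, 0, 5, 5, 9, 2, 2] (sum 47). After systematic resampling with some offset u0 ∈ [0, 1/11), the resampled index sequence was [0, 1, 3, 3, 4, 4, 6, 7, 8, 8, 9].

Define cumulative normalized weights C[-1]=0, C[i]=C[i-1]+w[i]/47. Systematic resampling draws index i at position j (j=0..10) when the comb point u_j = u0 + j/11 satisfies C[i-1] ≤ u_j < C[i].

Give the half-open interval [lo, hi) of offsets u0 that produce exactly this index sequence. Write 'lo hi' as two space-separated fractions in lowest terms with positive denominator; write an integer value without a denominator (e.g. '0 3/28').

3/517 25/517

C = [3/47, 8/47, 8/47, 17/47, 24/47, 24/47, 29/47, 34/47, 43/47, 45/47, 1]
j=0 picked index 0: u0 ∈ [0, 3/47)
j=1 picked index 1: u0 ∈ [-14/517, 41/517)
j=2 picked index 3: u0 ∈ [-6/517, 93/517)
j=3 picked index 3: u0 ∈ [-53/517, 46/517)
j=4 picked index 4: u0 ∈ [-1/517, 76/517)
j=5 picked index 4: u0 ∈ [-48/517, 29/517)
j=6 picked index 6: u0 ∈ [-18/517, 37/517)
j=7 picked index 7: u0 ∈ [-10/517, 45/517)
j=8 picked index 8: u0 ∈ [-2/517, 97/517)
j=9 picked index 8: u0 ∈ [-49/517, 50/517)
j=10 picked index 9: u0 ∈ [3/517, 25/517)
intersection: [3/517, 25/517)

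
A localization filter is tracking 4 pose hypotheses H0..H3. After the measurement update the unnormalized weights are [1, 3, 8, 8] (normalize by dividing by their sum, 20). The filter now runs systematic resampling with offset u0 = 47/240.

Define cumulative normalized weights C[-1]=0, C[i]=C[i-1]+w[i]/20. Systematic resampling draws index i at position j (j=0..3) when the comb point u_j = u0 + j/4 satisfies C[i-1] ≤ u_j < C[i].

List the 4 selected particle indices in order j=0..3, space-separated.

1 2 3 3

C = [1/20, 1/5, 3/5, 1]
j=0: u_0=47/240 ∈ [1/20, 1/5) → index 1
j=1: u_1=107/240 ∈ [1/5, 3/5) → index 2
j=2: u_2=167/240 ∈ [3/5, 1) → index 3
j=3: u_3=227/240 ∈ [3/5, 1) → index 3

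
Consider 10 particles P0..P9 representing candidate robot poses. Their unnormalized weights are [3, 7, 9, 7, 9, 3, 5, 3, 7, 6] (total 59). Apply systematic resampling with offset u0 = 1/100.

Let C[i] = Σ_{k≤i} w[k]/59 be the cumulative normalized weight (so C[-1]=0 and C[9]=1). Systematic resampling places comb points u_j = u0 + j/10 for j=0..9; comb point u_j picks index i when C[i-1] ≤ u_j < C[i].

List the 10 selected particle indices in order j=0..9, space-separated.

C = [3/59, 10/59, 19/59, 26/59, 35/59, 38/59, 43/59, 46/59, 53/59, 1]
j=0: u_0=1/100 ∈ [0, 3/59) → index 0
j=1: u_1=11/100 ∈ [3/59, 10/59) → index 1
j=2: u_2=21/100 ∈ [10/59, 19/59) → index 2
j=3: u_3=31/100 ∈ [10/59, 19/59) → index 2
j=4: u_4=41/100 ∈ [19/59, 26/59) → index 3
j=5: u_5=51/100 ∈ [26/59, 35/59) → index 4
j=6: u_6=61/100 ∈ [35/59, 38/59) → index 5
j=7: u_7=71/100 ∈ [38/59, 43/59) → index 6
j=8: u_8=81/100 ∈ [46/59, 53/59) → index 8
j=9: u_9=91/100 ∈ [53/59, 1) → index 9

0 1 2 2 3 4 5 6 8 9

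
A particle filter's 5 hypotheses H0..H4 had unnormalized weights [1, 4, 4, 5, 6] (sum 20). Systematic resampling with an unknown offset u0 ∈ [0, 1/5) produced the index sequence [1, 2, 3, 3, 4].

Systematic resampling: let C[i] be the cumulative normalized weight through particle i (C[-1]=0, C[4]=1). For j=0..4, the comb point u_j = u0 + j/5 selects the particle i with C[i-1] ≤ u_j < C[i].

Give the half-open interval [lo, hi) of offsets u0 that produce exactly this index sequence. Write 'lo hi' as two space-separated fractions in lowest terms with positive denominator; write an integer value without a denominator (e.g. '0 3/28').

C = [1/20, 1/4, 9/20, 7/10, 1]
j=0 picked index 1: u0 ∈ [1/20, 1/4)
j=1 picked index 2: u0 ∈ [1/20, 1/4)
j=2 picked index 3: u0 ∈ [1/20, 3/10)
j=3 picked index 3: u0 ∈ [-3/20, 1/10)
j=4 picked index 4: u0 ∈ [-1/10, 1/5)
intersection: [1/20, 1/10)

1/20 1/10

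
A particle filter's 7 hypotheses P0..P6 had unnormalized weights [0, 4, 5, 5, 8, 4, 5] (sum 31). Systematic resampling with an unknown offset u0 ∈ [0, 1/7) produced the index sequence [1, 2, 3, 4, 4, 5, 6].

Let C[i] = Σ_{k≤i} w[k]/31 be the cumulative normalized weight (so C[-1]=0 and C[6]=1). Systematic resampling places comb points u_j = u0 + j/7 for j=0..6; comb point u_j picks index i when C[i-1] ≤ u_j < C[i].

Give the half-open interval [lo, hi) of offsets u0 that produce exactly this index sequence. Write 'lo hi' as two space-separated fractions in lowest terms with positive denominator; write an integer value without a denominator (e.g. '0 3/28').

5/217 27/217

C = [0, 4/31, 9/31, 14/31, 22/31, 26/31, 1]
j=0 picked index 1: u0 ∈ [0, 4/31)
j=1 picked index 2: u0 ∈ [-3/217, 32/217)
j=2 picked index 3: u0 ∈ [1/217, 36/217)
j=3 picked index 4: u0 ∈ [5/217, 61/217)
j=4 picked index 4: u0 ∈ [-26/217, 30/217)
j=5 picked index 5: u0 ∈ [-1/217, 27/217)
j=6 picked index 6: u0 ∈ [-4/217, 1/7)
intersection: [5/217, 27/217)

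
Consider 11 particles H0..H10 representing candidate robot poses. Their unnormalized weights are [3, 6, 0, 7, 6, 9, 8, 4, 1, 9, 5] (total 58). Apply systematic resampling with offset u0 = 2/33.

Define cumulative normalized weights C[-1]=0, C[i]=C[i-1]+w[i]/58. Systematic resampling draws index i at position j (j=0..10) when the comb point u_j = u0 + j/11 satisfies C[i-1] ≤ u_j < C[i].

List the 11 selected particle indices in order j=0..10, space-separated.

1 1 3 4 5 5 6 7 9 9 10

C = [3/58, 9/58, 9/58, 8/29, 11/29, 31/58, 39/58, 43/58, 22/29, 53/58, 1]
j=0: u_0=2/33 ∈ [3/58, 9/58) → index 1
j=1: u_1=5/33 ∈ [3/58, 9/58) → index 1
j=2: u_2=8/33 ∈ [9/58, 8/29) → index 3
j=3: u_3=1/3 ∈ [8/29, 11/29) → index 4
j=4: u_4=14/33 ∈ [11/29, 31/58) → index 5
j=5: u_5=17/33 ∈ [11/29, 31/58) → index 5
j=6: u_6=20/33 ∈ [31/58, 39/58) → index 6
j=7: u_7=23/33 ∈ [39/58, 43/58) → index 7
j=8: u_8=26/33 ∈ [22/29, 53/58) → index 9
j=9: u_9=29/33 ∈ [22/29, 53/58) → index 9
j=10: u_10=32/33 ∈ [53/58, 1) → index 10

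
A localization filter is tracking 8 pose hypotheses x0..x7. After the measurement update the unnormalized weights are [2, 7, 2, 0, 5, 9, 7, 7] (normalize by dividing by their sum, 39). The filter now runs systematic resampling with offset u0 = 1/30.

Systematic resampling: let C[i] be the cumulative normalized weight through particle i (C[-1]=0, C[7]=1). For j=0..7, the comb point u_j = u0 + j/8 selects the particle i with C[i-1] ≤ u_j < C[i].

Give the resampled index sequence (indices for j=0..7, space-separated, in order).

C = [2/39, 3/13, 11/39, 11/39, 16/39, 25/39, 32/39, 1]
j=0: u_0=1/30 ∈ [0, 2/39) → index 0
j=1: u_1=19/120 ∈ [2/39, 3/13) → index 1
j=2: u_2=17/60 ∈ [11/39, 16/39) → index 4
j=3: u_3=49/120 ∈ [11/39, 16/39) → index 4
j=4: u_4=8/15 ∈ [16/39, 25/39) → index 5
j=5: u_5=79/120 ∈ [25/39, 32/39) → index 6
j=6: u_6=47/60 ∈ [25/39, 32/39) → index 6
j=7: u_7=109/120 ∈ [32/39, 1) → index 7

0 1 4 4 5 6 6 7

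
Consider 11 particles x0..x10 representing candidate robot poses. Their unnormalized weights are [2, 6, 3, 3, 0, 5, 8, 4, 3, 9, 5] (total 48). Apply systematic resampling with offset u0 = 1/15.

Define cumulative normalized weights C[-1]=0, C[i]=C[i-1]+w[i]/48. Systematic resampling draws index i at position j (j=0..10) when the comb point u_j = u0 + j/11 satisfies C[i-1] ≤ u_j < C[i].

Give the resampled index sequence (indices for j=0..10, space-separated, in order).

C = [1/24, 1/6, 11/48, 7/24, 7/24, 19/48, 9/16, 31/48, 17/24, 43/48, 1]
j=0: u_0=1/15 ∈ [1/24, 1/6) → index 1
j=1: u_1=26/165 ∈ [1/24, 1/6) → index 1
j=2: u_2=41/165 ∈ [11/48, 7/24) → index 3
j=3: u_3=56/165 ∈ [7/24, 19/48) → index 5
j=4: u_4=71/165 ∈ [19/48, 9/16) → index 6
j=5: u_5=86/165 ∈ [19/48, 9/16) → index 6
j=6: u_6=101/165 ∈ [9/16, 31/48) → index 7
j=7: u_7=116/165 ∈ [31/48, 17/24) → index 8
j=8: u_8=131/165 ∈ [17/24, 43/48) → index 9
j=9: u_9=146/165 ∈ [17/24, 43/48) → index 9
j=10: u_10=161/165 ∈ [43/48, 1) → index 10

1 1 3 5 6 6 7 8 9 9 10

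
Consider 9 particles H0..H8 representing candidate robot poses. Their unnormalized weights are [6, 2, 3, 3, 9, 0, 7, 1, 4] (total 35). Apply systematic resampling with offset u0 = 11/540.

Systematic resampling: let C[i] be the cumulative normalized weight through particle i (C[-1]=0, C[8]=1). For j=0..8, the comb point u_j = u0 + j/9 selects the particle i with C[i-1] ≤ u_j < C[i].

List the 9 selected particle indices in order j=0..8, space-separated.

C = [6/35, 8/35, 11/35, 2/5, 23/35, 23/35, 6/7, 31/35, 1]
j=0: u_0=11/540 ∈ [0, 6/35) → index 0
j=1: u_1=71/540 ∈ [0, 6/35) → index 0
j=2: u_2=131/540 ∈ [8/35, 11/35) → index 2
j=3: u_3=191/540 ∈ [11/35, 2/5) → index 3
j=4: u_4=251/540 ∈ [2/5, 23/35) → index 4
j=5: u_5=311/540 ∈ [2/5, 23/35) → index 4
j=6: u_6=371/540 ∈ [23/35, 6/7) → index 6
j=7: u_7=431/540 ∈ [23/35, 6/7) → index 6
j=8: u_8=491/540 ∈ [31/35, 1) → index 8

0 0 2 3 4 4 6 6 8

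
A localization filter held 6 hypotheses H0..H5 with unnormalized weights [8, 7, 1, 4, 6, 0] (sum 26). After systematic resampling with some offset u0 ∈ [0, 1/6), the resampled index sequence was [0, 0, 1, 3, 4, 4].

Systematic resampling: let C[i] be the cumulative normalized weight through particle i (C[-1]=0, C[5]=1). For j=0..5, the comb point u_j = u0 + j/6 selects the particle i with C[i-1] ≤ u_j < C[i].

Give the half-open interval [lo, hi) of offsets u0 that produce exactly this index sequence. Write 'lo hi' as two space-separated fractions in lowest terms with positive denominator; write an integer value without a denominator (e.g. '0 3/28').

C = [4/13, 15/26, 8/13, 10/13, 1, 1]
j=0 picked index 0: u0 ∈ [0, 4/13)
j=1 picked index 0: u0 ∈ [-1/6, 11/78)
j=2 picked index 1: u0 ∈ [-1/39, 19/78)
j=3 picked index 3: u0 ∈ [3/26, 7/26)
j=4 picked index 4: u0 ∈ [4/39, 1/3)
j=5 picked index 4: u0 ∈ [-5/78, 1/6)
intersection: [3/26, 11/78)

3/26 11/78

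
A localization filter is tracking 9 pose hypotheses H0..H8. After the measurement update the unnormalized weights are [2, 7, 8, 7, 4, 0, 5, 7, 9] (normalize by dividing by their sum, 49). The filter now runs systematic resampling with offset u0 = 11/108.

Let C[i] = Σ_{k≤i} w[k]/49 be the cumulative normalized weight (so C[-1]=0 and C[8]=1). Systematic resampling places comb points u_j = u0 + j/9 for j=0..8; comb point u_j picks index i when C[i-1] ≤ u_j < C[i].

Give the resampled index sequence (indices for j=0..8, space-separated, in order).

1 2 2 3 4 6 7 8 8

C = [2/49, 9/49, 17/49, 24/49, 4/7, 4/7, 33/49, 40/49, 1]
j=0: u_0=11/108 ∈ [2/49, 9/49) → index 1
j=1: u_1=23/108 ∈ [9/49, 17/49) → index 2
j=2: u_2=35/108 ∈ [9/49, 17/49) → index 2
j=3: u_3=47/108 ∈ [17/49, 24/49) → index 3
j=4: u_4=59/108 ∈ [24/49, 4/7) → index 4
j=5: u_5=71/108 ∈ [4/7, 33/49) → index 6
j=6: u_6=83/108 ∈ [33/49, 40/49) → index 7
j=7: u_7=95/108 ∈ [40/49, 1) → index 8
j=8: u_8=107/108 ∈ [40/49, 1) → index 8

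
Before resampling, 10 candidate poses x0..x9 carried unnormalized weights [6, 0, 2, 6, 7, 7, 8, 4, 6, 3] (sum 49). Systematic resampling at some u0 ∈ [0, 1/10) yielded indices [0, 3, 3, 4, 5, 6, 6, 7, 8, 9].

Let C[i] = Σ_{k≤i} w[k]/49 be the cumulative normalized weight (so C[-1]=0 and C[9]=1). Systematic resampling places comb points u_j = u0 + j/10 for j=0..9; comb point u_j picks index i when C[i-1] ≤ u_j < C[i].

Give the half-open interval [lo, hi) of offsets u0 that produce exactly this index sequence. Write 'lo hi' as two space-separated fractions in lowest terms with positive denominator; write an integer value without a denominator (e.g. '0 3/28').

1/14 3/35

C = [6/49, 6/49, 8/49, 2/7, 3/7, 4/7, 36/49, 40/49, 46/49, 1]
j=0 picked index 0: u0 ∈ [0, 6/49)
j=1 picked index 3: u0 ∈ [31/490, 13/70)
j=2 picked index 3: u0 ∈ [-9/245, 3/35)
j=3 picked index 4: u0 ∈ [-1/70, 9/70)
j=4 picked index 5: u0 ∈ [1/35, 6/35)
j=5 picked index 6: u0 ∈ [1/14, 23/98)
j=6 picked index 6: u0 ∈ [-1/35, 33/245)
j=7 picked index 7: u0 ∈ [17/490, 57/490)
j=8 picked index 8: u0 ∈ [4/245, 34/245)
j=9 picked index 9: u0 ∈ [19/490, 1/10)
intersection: [1/14, 3/35)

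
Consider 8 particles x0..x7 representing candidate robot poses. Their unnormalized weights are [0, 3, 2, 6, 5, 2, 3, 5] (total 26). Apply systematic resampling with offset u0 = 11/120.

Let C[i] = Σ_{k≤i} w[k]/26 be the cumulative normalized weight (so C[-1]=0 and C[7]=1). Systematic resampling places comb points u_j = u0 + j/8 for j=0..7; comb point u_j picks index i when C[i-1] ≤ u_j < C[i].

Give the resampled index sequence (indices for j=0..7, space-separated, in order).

1 3 3 4 4 6 7 7

C = [0, 3/26, 5/26, 11/26, 8/13, 9/13, 21/26, 1]
j=0: u_0=11/120 ∈ [0, 3/26) → index 1
j=1: u_1=13/60 ∈ [5/26, 11/26) → index 3
j=2: u_2=41/120 ∈ [5/26, 11/26) → index 3
j=3: u_3=7/15 ∈ [11/26, 8/13) → index 4
j=4: u_4=71/120 ∈ [11/26, 8/13) → index 4
j=5: u_5=43/60 ∈ [9/13, 21/26) → index 6
j=6: u_6=101/120 ∈ [21/26, 1) → index 7
j=7: u_7=29/30 ∈ [21/26, 1) → index 7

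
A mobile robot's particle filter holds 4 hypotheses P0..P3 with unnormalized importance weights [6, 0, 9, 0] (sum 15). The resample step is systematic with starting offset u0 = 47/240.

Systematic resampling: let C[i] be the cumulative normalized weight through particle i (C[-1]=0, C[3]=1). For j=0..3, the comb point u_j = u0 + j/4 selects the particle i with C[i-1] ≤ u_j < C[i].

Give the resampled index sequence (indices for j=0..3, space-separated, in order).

C = [2/5, 2/5, 1, 1]
j=0: u_0=47/240 ∈ [0, 2/5) → index 0
j=1: u_1=107/240 ∈ [2/5, 1) → index 2
j=2: u_2=167/240 ∈ [2/5, 1) → index 2
j=3: u_3=227/240 ∈ [2/5, 1) → index 2

0 2 2 2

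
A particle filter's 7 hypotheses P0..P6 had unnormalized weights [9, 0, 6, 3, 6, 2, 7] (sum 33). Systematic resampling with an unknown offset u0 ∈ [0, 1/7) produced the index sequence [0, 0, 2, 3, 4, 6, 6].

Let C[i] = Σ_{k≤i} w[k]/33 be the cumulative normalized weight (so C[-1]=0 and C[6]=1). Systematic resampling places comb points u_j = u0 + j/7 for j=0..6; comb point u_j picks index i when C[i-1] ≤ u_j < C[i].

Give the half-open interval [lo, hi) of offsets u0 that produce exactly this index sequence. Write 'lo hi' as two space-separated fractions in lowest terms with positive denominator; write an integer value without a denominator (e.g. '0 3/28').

C = [3/11, 3/11, 5/11, 6/11, 8/11, 26/33, 1]
j=0 picked index 0: u0 ∈ [0, 3/11)
j=1 picked index 0: u0 ∈ [-1/7, 10/77)
j=2 picked index 2: u0 ∈ [-1/77, 13/77)
j=3 picked index 3: u0 ∈ [2/77, 9/77)
j=4 picked index 4: u0 ∈ [-2/77, 12/77)
j=5 picked index 6: u0 ∈ [17/231, 2/7)
j=6 picked index 6: u0 ∈ [-16/231, 1/7)
intersection: [17/231, 9/77)

17/231 9/77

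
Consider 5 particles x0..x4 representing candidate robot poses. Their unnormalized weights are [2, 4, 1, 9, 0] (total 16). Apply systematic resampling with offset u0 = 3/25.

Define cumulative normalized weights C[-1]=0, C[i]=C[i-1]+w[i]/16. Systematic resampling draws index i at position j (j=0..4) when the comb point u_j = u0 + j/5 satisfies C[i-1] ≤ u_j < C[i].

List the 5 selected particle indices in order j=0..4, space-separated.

C = [1/8, 3/8, 7/16, 1, 1]
j=0: u_0=3/25 ∈ [0, 1/8) → index 0
j=1: u_1=8/25 ∈ [1/8, 3/8) → index 1
j=2: u_2=13/25 ∈ [7/16, 1) → index 3
j=3: u_3=18/25 ∈ [7/16, 1) → index 3
j=4: u_4=23/25 ∈ [7/16, 1) → index 3

0 1 3 3 3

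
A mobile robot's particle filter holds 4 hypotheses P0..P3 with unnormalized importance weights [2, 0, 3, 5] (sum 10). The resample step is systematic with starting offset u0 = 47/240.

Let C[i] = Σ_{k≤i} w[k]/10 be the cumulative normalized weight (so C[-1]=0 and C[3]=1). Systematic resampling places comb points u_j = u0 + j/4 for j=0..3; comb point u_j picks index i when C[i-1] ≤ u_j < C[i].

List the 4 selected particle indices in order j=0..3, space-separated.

C = [1/5, 1/5, 1/2, 1]
j=0: u_0=47/240 ∈ [0, 1/5) → index 0
j=1: u_1=107/240 ∈ [1/5, 1/2) → index 2
j=2: u_2=167/240 ∈ [1/2, 1) → index 3
j=3: u_3=227/240 ∈ [1/2, 1) → index 3

0 2 3 3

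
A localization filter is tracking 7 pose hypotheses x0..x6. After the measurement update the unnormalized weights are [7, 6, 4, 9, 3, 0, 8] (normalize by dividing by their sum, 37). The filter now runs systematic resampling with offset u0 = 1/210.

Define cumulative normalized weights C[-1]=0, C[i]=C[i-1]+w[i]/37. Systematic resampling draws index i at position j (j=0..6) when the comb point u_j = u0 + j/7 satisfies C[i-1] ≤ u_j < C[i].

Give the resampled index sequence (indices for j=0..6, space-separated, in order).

C = [7/37, 13/37, 17/37, 26/37, 29/37, 29/37, 1]
j=0: u_0=1/210 ∈ [0, 7/37) → index 0
j=1: u_1=31/210 ∈ [0, 7/37) → index 0
j=2: u_2=61/210 ∈ [7/37, 13/37) → index 1
j=3: u_3=13/30 ∈ [13/37, 17/37) → index 2
j=4: u_4=121/210 ∈ [17/37, 26/37) → index 3
j=5: u_5=151/210 ∈ [26/37, 29/37) → index 4
j=6: u_6=181/210 ∈ [29/37, 1) → index 6

0 0 1 2 3 4 6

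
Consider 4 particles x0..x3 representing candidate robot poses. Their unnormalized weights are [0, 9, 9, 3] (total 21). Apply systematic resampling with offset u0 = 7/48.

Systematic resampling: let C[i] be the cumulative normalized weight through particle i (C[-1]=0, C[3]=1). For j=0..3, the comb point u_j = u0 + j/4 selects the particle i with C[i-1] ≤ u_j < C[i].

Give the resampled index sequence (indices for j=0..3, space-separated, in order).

1 1 2 3

C = [0, 3/7, 6/7, 1]
j=0: u_0=7/48 ∈ [0, 3/7) → index 1
j=1: u_1=19/48 ∈ [0, 3/7) → index 1
j=2: u_2=31/48 ∈ [3/7, 6/7) → index 2
j=3: u_3=43/48 ∈ [6/7, 1) → index 3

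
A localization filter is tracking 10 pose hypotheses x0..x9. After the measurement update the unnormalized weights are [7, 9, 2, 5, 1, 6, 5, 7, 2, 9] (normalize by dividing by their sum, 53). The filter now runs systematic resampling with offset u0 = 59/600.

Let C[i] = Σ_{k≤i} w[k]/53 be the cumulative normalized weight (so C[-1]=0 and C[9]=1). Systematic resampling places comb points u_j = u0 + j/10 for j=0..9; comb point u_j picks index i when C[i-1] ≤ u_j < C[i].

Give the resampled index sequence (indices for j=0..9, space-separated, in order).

C = [7/53, 16/53, 18/53, 23/53, 24/53, 30/53, 35/53, 42/53, 44/53, 1]
j=0: u_0=59/600 ∈ [0, 7/53) → index 0
j=1: u_1=119/600 ∈ [7/53, 16/53) → index 1
j=2: u_2=179/600 ∈ [7/53, 16/53) → index 1
j=3: u_3=239/600 ∈ [18/53, 23/53) → index 3
j=4: u_4=299/600 ∈ [24/53, 30/53) → index 5
j=5: u_5=359/600 ∈ [30/53, 35/53) → index 6
j=6: u_6=419/600 ∈ [35/53, 42/53) → index 7
j=7: u_7=479/600 ∈ [42/53, 44/53) → index 8
j=8: u_8=539/600 ∈ [44/53, 1) → index 9
j=9: u_9=599/600 ∈ [44/53, 1) → index 9

0 1 1 3 5 6 7 8 9 9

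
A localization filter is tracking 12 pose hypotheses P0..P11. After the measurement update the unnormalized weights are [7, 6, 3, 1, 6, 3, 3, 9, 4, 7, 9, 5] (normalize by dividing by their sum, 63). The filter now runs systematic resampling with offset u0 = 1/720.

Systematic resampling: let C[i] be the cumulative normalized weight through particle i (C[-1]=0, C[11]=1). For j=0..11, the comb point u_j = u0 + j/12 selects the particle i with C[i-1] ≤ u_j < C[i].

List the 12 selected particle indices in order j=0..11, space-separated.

C = [1/9, 13/63, 16/63, 17/63, 23/63, 26/63, 29/63, 38/63, 2/3, 7/9, 58/63, 1]
j=0: u_0=1/720 ∈ [0, 1/9) → index 0
j=1: u_1=61/720 ∈ [0, 1/9) → index 0
j=2: u_2=121/720 ∈ [1/9, 13/63) → index 1
j=3: u_3=181/720 ∈ [13/63, 16/63) → index 2
j=4: u_4=241/720 ∈ [17/63, 23/63) → index 4
j=5: u_5=301/720 ∈ [26/63, 29/63) → index 6
j=6: u_6=361/720 ∈ [29/63, 38/63) → index 7
j=7: u_7=421/720 ∈ [29/63, 38/63) → index 7
j=8: u_8=481/720 ∈ [2/3, 7/9) → index 9
j=9: u_9=541/720 ∈ [2/3, 7/9) → index 9
j=10: u_10=601/720 ∈ [7/9, 58/63) → index 10
j=11: u_11=661/720 ∈ [7/9, 58/63) → index 10

0 0 1 2 4 6 7 7 9 9 10 10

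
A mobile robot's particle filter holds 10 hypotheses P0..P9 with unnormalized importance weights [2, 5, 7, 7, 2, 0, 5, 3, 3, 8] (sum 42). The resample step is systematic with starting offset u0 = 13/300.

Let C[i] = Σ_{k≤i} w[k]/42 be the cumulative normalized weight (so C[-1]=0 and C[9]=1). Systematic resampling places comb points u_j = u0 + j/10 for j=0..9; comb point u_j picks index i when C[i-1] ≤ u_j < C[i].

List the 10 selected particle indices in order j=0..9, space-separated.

0 1 2 3 3 4 6 8 9 9

C = [1/21, 1/6, 1/3, 1/2, 23/42, 23/42, 2/3, 31/42, 17/21, 1]
j=0: u_0=13/300 ∈ [0, 1/21) → index 0
j=1: u_1=43/300 ∈ [1/21, 1/6) → index 1
j=2: u_2=73/300 ∈ [1/6, 1/3) → index 2
j=3: u_3=103/300 ∈ [1/3, 1/2) → index 3
j=4: u_4=133/300 ∈ [1/3, 1/2) → index 3
j=5: u_5=163/300 ∈ [1/2, 23/42) → index 4
j=6: u_6=193/300 ∈ [23/42, 2/3) → index 6
j=7: u_7=223/300 ∈ [31/42, 17/21) → index 8
j=8: u_8=253/300 ∈ [17/21, 1) → index 9
j=9: u_9=283/300 ∈ [17/21, 1) → index 9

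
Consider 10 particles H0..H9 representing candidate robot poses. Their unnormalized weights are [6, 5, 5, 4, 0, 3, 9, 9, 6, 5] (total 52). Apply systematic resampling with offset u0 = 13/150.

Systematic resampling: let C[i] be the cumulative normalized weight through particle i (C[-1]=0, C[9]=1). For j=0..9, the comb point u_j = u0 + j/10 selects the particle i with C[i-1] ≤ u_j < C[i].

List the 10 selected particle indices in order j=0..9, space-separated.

C = [3/26, 11/52, 4/13, 5/13, 5/13, 23/52, 8/13, 41/52, 47/52, 1]
j=0: u_0=13/150 ∈ [0, 3/26) → index 0
j=1: u_1=14/75 ∈ [3/26, 11/52) → index 1
j=2: u_2=43/150 ∈ [11/52, 4/13) → index 2
j=3: u_3=29/75 ∈ [5/13, 23/52) → index 5
j=4: u_4=73/150 ∈ [23/52, 8/13) → index 6
j=5: u_5=44/75 ∈ [23/52, 8/13) → index 6
j=6: u_6=103/150 ∈ [8/13, 41/52) → index 7
j=7: u_7=59/75 ∈ [8/13, 41/52) → index 7
j=8: u_8=133/150 ∈ [41/52, 47/52) → index 8
j=9: u_9=74/75 ∈ [47/52, 1) → index 9

0 1 2 5 6 6 7 7 8 9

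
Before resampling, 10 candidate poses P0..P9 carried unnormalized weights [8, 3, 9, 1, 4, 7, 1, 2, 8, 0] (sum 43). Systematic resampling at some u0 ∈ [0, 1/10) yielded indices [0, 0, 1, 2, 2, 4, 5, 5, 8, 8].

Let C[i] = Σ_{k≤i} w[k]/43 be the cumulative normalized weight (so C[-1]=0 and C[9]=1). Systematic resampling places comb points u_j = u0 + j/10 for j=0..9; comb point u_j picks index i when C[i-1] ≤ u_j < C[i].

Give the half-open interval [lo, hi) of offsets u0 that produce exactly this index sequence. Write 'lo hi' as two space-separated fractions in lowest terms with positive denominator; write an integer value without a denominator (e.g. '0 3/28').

C = [8/43, 11/43, 20/43, 21/43, 25/43, 32/43, 33/43, 35/43, 1, 1]
j=0 picked index 0: u0 ∈ [0, 8/43)
j=1 picked index 0: u0 ∈ [-1/10, 37/430)
j=2 picked index 1: u0 ∈ [-3/215, 12/215)
j=3 picked index 2: u0 ∈ [-19/430, 71/430)
j=4 picked index 2: u0 ∈ [-31/215, 14/215)
j=5 picked index 4: u0 ∈ [-1/86, 7/86)
j=6 picked index 5: u0 ∈ [-4/215, 31/215)
j=7 picked index 5: u0 ∈ [-51/430, 19/430)
j=8 picked index 8: u0 ∈ [3/215, 1/5)
j=9 picked index 8: u0 ∈ [-37/430, 1/10)
intersection: [3/215, 19/430)

3/215 19/430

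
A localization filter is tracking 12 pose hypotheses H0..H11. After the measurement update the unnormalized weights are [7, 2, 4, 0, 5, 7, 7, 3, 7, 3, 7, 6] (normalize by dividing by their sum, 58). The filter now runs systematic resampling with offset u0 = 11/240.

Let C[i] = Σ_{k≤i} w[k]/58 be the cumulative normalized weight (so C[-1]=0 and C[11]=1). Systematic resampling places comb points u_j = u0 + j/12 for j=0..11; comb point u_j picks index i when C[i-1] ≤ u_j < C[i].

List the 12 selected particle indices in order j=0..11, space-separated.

C = [7/58, 9/58, 13/58, 13/58, 9/29, 25/58, 16/29, 35/58, 21/29, 45/58, 26/29, 1]
j=0: u_0=11/240 ∈ [0, 7/58) → index 0
j=1: u_1=31/240 ∈ [7/58, 9/58) → index 1
j=2: u_2=17/80 ∈ [9/58, 13/58) → index 2
j=3: u_3=71/240 ∈ [13/58, 9/29) → index 4
j=4: u_4=91/240 ∈ [9/29, 25/58) → index 5
j=5: u_5=37/80 ∈ [25/58, 16/29) → index 6
j=6: u_6=131/240 ∈ [25/58, 16/29) → index 6
j=7: u_7=151/240 ∈ [35/58, 21/29) → index 8
j=8: u_8=57/80 ∈ [35/58, 21/29) → index 8
j=9: u_9=191/240 ∈ [45/58, 26/29) → index 10
j=10: u_10=211/240 ∈ [45/58, 26/29) → index 10
j=11: u_11=77/80 ∈ [26/29, 1) → index 11

0 1 2 4 5 6 6 8 8 10 10 11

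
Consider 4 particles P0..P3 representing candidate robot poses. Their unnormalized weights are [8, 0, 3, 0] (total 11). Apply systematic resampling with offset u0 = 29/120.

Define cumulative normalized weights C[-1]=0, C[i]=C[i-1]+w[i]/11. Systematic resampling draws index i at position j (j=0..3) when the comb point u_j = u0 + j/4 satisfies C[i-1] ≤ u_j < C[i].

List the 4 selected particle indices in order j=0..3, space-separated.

C = [8/11, 8/11, 1, 1]
j=0: u_0=29/120 ∈ [0, 8/11) → index 0
j=1: u_1=59/120 ∈ [0, 8/11) → index 0
j=2: u_2=89/120 ∈ [8/11, 1) → index 2
j=3: u_3=119/120 ∈ [8/11, 1) → index 2

0 0 2 2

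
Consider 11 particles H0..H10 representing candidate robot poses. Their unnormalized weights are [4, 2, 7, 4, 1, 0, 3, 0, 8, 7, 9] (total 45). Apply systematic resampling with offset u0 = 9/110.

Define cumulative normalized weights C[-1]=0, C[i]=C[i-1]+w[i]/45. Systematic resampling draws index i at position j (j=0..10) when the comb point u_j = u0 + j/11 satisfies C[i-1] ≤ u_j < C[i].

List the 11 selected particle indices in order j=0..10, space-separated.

0 2 2 3 6 8 8 9 10 10 10

C = [4/45, 2/15, 13/45, 17/45, 2/5, 2/5, 7/15, 7/15, 29/45, 4/5, 1]
j=0: u_0=9/110 ∈ [0, 4/45) → index 0
j=1: u_1=19/110 ∈ [2/15, 13/45) → index 2
j=2: u_2=29/110 ∈ [2/15, 13/45) → index 2
j=3: u_3=39/110 ∈ [13/45, 17/45) → index 3
j=4: u_4=49/110 ∈ [2/5, 7/15) → index 6
j=5: u_5=59/110 ∈ [7/15, 29/45) → index 8
j=6: u_6=69/110 ∈ [7/15, 29/45) → index 8
j=7: u_7=79/110 ∈ [29/45, 4/5) → index 9
j=8: u_8=89/110 ∈ [4/5, 1) → index 10
j=9: u_9=9/10 ∈ [4/5, 1) → index 10
j=10: u_10=109/110 ∈ [4/5, 1) → index 10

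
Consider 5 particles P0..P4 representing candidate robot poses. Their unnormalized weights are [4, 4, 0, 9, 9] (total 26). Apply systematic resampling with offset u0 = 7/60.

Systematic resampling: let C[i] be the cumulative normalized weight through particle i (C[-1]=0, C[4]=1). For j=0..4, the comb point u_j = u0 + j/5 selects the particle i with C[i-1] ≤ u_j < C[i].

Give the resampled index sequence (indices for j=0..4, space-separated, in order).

C = [2/13, 4/13, 4/13, 17/26, 1]
j=0: u_0=7/60 ∈ [0, 2/13) → index 0
j=1: u_1=19/60 ∈ [4/13, 17/26) → index 3
j=2: u_2=31/60 ∈ [4/13, 17/26) → index 3
j=3: u_3=43/60 ∈ [17/26, 1) → index 4
j=4: u_4=11/12 ∈ [17/26, 1) → index 4

0 3 3 4 4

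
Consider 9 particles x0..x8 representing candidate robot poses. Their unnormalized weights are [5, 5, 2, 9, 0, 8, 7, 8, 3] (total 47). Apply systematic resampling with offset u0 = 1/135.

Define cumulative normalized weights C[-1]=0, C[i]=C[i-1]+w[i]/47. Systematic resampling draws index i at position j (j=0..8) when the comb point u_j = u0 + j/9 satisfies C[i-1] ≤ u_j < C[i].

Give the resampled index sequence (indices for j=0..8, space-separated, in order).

C = [5/47, 10/47, 12/47, 21/47, 21/47, 29/47, 36/47, 44/47, 1]
j=0: u_0=1/135 ∈ [0, 5/47) → index 0
j=1: u_1=16/135 ∈ [5/47, 10/47) → index 1
j=2: u_2=31/135 ∈ [10/47, 12/47) → index 2
j=3: u_3=46/135 ∈ [12/47, 21/47) → index 3
j=4: u_4=61/135 ∈ [21/47, 29/47) → index 5
j=5: u_5=76/135 ∈ [21/47, 29/47) → index 5
j=6: u_6=91/135 ∈ [29/47, 36/47) → index 6
j=7: u_7=106/135 ∈ [36/47, 44/47) → index 7
j=8: u_8=121/135 ∈ [36/47, 44/47) → index 7

0 1 2 3 5 5 6 7 7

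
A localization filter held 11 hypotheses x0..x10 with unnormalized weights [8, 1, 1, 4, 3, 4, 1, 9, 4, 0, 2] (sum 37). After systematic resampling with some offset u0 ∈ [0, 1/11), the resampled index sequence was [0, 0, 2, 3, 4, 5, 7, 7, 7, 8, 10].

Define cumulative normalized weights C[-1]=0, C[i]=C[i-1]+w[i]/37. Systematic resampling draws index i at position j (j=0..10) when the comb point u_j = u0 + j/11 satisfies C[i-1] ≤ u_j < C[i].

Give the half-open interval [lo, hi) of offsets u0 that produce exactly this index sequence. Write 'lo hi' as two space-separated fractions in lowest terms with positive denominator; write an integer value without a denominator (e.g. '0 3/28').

C = [8/37, 9/37, 10/37, 14/37, 17/37, 21/37, 22/37, 31/37, 35/37, 35/37, 1]
j=0 picked index 0: u0 ∈ [0, 8/37)
j=1 picked index 0: u0 ∈ [-1/11, 51/407)
j=2 picked index 2: u0 ∈ [25/407, 36/407)
j=3 picked index 3: u0 ∈ [-1/407, 43/407)
j=4 picked index 4: u0 ∈ [6/407, 39/407)
j=5 picked index 5: u0 ∈ [2/407, 46/407)
j=6 picked index 7: u0 ∈ [20/407, 119/407)
j=7 picked index 7: u0 ∈ [-17/407, 82/407)
j=8 picked index 7: u0 ∈ [-54/407, 45/407)
j=9 picked index 8: u0 ∈ [8/407, 52/407)
j=10 picked index 10: u0 ∈ [15/407, 1/11)
intersection: [25/407, 36/407)

25/407 36/407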